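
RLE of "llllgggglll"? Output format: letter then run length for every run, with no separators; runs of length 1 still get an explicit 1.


String: "llllgggglll"
Scanning for consecutive runs:
  'l' x 4
  'g' x 4
  'l' x 3
RLE = "l4g4l3"


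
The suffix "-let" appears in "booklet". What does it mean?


Suffix: -let
As in: booklet -> book + -let
Meaning = small


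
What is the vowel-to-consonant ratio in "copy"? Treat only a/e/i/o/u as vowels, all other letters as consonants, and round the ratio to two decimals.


Word: "copy"
Vowels (a,e,i,o,u): 1
Consonants: 3
Ratio = 1/3
= 0.33


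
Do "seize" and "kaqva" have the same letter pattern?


Pattern of "seize": [0, 1, 2, 3, 1]
Pattern of "kaqva": [0, 1, 2, 3, 1]
Patterns match
Same pattern = Yes


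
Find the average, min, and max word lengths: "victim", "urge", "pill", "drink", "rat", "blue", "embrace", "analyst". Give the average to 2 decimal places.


Lengths: "victim"=6, "urge"=4, "pill"=4, "drink"=5, "rat"=3, "blue"=4, "embrace"=7, "analyst"=7
Sum = 40, Count = 8
Average = 40/8 = 5.00
= avg=5.00, min=3, max=7


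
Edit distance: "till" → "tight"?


Word 1: "till" (length 4)
Word 2: "tight" (length 5)
One optimal edit sequence (insert/delete/substitute each cost 1):
  1. keep 't'
  2. keep 'i'
  3. insert 'g'  (+1)
  4. substitute 'l' -> 'h'  (+1)
  5. substitute 'l' -> 't'  (+1)
Total edit operations: 3
Edit distance = 3


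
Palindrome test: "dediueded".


Word: "dediueded"
Reversed: "dedeuided"
Forward == Backward? dediueded != dedeuided
Palindrome = No


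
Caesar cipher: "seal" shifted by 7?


Word: "seal"
Shift: 7
Each letter → (letter + shift) mod 26:
  's' (18) + 7 = 25 → 'z'
  'e' (4) + 7 = 11 → 'l'
  'a' (0) + 7 = 7 → 'h'
  'l' (11) + 7 = 18 → 's'
Result = "zlhs"


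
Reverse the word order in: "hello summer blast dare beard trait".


Original: "hello summer blast dare beard trait"
Words (1..n): hello | summer | blast | dare | beard | trait
Reversed (n..1): trait | beard | dare | blast | summer | hello
Result = "trait beard dare blast summer hello"


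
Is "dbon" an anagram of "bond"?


Word 1: "bond" → sorted: bdno
Word 2: "dbon" → sorted: bdno
Same letters? bdno == bdno
Anagram = Yes


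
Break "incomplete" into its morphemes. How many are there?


Word: "incomplete"
Morphemes: in- + complete
Each morpheme carries meaning
= 2 morphemes


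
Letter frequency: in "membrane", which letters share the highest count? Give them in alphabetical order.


Word: "membrane"
Letter counts:
  'a': 1
  'b': 1
  'e': 2
  'm': 2
  'n': 1
  'r': 1
Maximum count = 2
Most frequent = 'e', 'm' (2 times each)


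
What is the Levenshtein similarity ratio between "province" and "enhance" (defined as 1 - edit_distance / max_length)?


Word 1: "province" (length 8)
Word 2: "enhance" (length 7)
One optimal edit sequence:
  1. delete 'p'  (+1)
  2. substitute 'r' -> 'e'  (+1)
  3. substitute 'o' -> 'n'  (+1)
  4. substitute 'v' -> 'h'  (+1)
  5. substitute 'i' -> 'a'  (+1)
  6. keep 'n'
  7. keep 'c'
  8. keep 'e'
Edit distance = 5
Max length = max(8, 7) = 8
Similarity = 1 - 5/8
= 0.3750


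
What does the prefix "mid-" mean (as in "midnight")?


Prefix: mid-
As in: midnight -> mid- + night
Meaning = middle


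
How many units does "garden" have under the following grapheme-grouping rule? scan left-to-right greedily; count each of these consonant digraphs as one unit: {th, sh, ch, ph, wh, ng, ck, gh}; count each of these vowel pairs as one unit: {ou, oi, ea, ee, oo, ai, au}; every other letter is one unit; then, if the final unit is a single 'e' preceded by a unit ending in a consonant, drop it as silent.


Word: "garden" (6 letters)
Left-to-right scan:
  1. 'g' (letter)
  2. 'a' (letter)
  3. 'r' (letter)
  4. 'd' (letter)
  5. 'e' (letter)
  6. 'n' (letter)
Units from scan: 6
Sound units = 6 units


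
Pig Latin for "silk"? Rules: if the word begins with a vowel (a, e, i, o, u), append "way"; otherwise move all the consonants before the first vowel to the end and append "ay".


Word: "silk"
Starts with consonant(s) → move to end, add 'ay'
Consonant cluster: "s"
Pig Latin = "ilksay"


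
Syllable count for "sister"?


Word: "sister"
Syllable breakdown: sis / ter
Counting: 2 parts
= 2 syllables


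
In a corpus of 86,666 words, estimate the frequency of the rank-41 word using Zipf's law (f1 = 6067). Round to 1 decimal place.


Zipf's law: f(r) = f(1) / r
f(1) = 6067
f(41) = 6067 / 41
= 148.0 occurrences


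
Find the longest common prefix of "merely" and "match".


Word 1: "merely"
Word 2: "match"
Comparing from start:
  Pos 0: 'm' == 'm'
  Pos 1: 'e' != 'a' (stop)
LCP = "m" (length 1)


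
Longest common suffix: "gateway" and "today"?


Word 1: "gateway"
Word 2: "today"
Comparing from end:
  Pos -1: 'y' == 'y'
  Pos -2: 'a' == 'a'
  Pos -3: 'w' != 'd' (stop)
LCS = "ay" (length 2)


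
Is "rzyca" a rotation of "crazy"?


Word: "crazy", Candidate: "rzyca"
Method: check if candidate is substring of word+word
"crazycrazy" contains "rzyca"? No
Is rotation = No


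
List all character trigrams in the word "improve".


Word: "improve" (length 7)
Number of trigrams = 7 - 3 + 1 = 5
  Position 0: "imp"
  Position 1: "mpr"
  Position 2: "pro"
  Position 3: "rov"
  Position 4: "ove"
Trigrams = "imp", "mpr", "pro", "rov", "ove"


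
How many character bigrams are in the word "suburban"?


Word: "suburban" (length 8)
Number of 2-grams = length - 2 + 1 = 8 - 2 + 1
= 7


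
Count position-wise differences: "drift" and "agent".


Comparing character by character (same length = 5):
  Pos 0: 'd' vs 'a' !=
  Pos 1: 'r' vs 'g' !=
  Pos 2: 'i' vs 'e' !=
  Pos 3: 'f' vs 'n' !=
  Pos 4: 't' vs 't' =
Hamming distance = 4


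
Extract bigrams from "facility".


Word: "facility" (length 8)
Number of bigrams = 8 - 2 + 1 = 7
  Position 0: "fa"
  Position 1: "ac"
  Position 2: "ci"
  Position 3: "il"
  Position 4: "li"
  Position 5: "it"
  Position 6: "ty"
Bigrams = "fa", "ac", "ci", "il", "li", "it", "ty"


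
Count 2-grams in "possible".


Word: "possible" (length 8)
Number of 2-grams = length - 2 + 1 = 8 - 2 + 1
= 7


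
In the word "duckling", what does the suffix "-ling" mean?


Suffix: -ling
Example: duckling = duck + -ling
Meaning = small / young


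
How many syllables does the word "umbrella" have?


Word: "umbrella"
Syllable breakdown: um / brel / la
Counting: 3 parts
= 3 syllables


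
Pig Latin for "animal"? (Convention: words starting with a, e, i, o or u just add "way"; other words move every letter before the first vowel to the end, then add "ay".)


Word: "animal"
Starts with vowel → add 'way'
Pig Latin = "animalway"


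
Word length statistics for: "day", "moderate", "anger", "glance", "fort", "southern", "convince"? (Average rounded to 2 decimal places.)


Lengths: "day"=3, "moderate"=8, "anger"=5, "glance"=6, "fort"=4, "southern"=8, "convince"=8
Sum = 42, Count = 7
Average = 42/7 = 6.00
= avg=6.00, min=3, max=8


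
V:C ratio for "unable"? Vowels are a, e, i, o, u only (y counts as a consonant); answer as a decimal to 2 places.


Word: "unable"
Vowels (a,e,i,o,u): 3
Consonants: 3
Ratio = 3/3
= 1.00


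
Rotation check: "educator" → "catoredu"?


Word: "educator", Candidate: "catoredu"
Method: check if candidate is substring of word+word
"educatoreducator" contains "catoredu"? Yes
Is rotation = Yes


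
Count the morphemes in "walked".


Word: "walked"
Morphemes: walk / -ed
Each morpheme carries meaning
= 2 morphemes


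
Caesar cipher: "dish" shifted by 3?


Word: "dish"
Shift: 3
Each letter → (letter + shift) mod 26:
  'd' (3) + 3 = 6 → 'g'
  'i' (8) + 3 = 11 → 'l'
  's' (18) + 3 = 21 → 'v'
  'h' (7) + 3 = 10 → 'k'
Result = "glvk"


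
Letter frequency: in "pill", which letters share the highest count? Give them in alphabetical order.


Word: "pill"
Letter counts:
  'i': 1
  'l': 2
  'p': 1
Maximum count = 2
Most frequent = 'l' (2 times each)


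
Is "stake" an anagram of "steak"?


Word 1: "steak" → sorted: aekst
Word 2: "stake" → sorted: aekst
Same letters? aekst == aekst
Anagram = Yes


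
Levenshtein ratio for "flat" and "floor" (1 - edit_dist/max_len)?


Word 1: "flat" (length 4)
Word 2: "floor" (length 5)
One optimal edit sequence:
  1. keep 'f'
  2. keep 'l'
  3. insert 'o'  (+1)
  4. substitute 'a' -> 'o'  (+1)
  5. substitute 't' -> 'r'  (+1)
Edit distance = 3
Max length = max(4, 5) = 5
Similarity = 1 - 3/5
= 0.4000


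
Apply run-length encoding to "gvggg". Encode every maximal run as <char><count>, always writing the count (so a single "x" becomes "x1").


String: "gvggg"
Scanning for consecutive runs:
  'g' x 1
  'v' x 1
  'g' x 3
RLE = "g1v1g3"


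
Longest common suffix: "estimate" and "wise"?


Word 1: "estimate"
Word 2: "wise"
Comparing from end:
  Pos -1: 'e' == 'e'
  Pos -2: 't' != 's' (stop)
LCS = "e" (length 1)


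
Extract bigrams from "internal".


Word: "internal" (length 8)
Number of bigrams = 8 - 2 + 1 = 7
  Position 0: "in"
  Position 1: "nt"
  Position 2: "te"
  Position 3: "er"
  Position 4: "rn"
  Position 5: "na"
  Position 6: "al"
Bigrams = "in", "nt", "te", "er", "rn", "na", "al"


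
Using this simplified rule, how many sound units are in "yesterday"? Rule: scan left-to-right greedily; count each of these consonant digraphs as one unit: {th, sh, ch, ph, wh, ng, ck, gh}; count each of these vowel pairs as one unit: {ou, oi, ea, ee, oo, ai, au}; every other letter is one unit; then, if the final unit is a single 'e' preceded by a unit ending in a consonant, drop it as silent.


Word: "yesterday" (9 letters)
Left-to-right scan:
  1. 'y' (letter)
  2. 'e' (letter)
  3. 's' (letter)
  4. 't' (letter)
  5. 'e' (letter)
  6. 'r' (letter)
  7. 'd' (letter)
  8. 'a' (letter)
  9. 'y' (letter)
Units from scan: 9
Sound units = 9 units


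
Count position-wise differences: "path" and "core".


Comparing character by character (same length = 4):
  Pos 0: 'p' vs 'c' !=
  Pos 1: 'a' vs 'o' !=
  Pos 2: 't' vs 'r' !=
  Pos 3: 'h' vs 'e' !=
Hamming distance = 4


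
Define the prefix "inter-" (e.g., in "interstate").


Prefix: inter-
As in: interstate -> inter- + state
Meaning = between


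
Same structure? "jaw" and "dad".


Pattern of "jaw": [0, 1, 2]
Pattern of "dad": [0, 1, 0]
Patterns do not match
Same pattern = No


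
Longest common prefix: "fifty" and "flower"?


Word 1: "fifty"
Word 2: "flower"
Comparing from start:
  Pos 0: 'f' == 'f'
  Pos 1: 'i' != 'l' (stop)
LCP = "f" (length 1)


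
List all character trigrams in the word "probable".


Word: "probable" (length 8)
Number of trigrams = 8 - 3 + 1 = 6
  Position 0: "pro"
  Position 1: "rob"
  Position 2: "oba"
  Position 3: "bab"
  Position 4: "abl"
  Position 5: "ble"
Trigrams = "pro", "rob", "oba", "bab", "abl", "ble"


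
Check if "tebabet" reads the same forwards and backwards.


Word: "tebabet"
Reversed: "tebabet"
Forward == Backward? tebabet == tebabet
Palindrome = Yes


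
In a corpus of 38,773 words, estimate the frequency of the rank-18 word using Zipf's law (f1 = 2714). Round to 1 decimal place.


Zipf's law: f(r) = f(1) / r
f(1) = 2714
f(18) = 2714 / 18
= 150.8 occurrences


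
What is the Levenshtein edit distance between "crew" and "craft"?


Word 1: "crew" (length 4)
Word 2: "craft" (length 5)
One optimal edit sequence (insert/delete/substitute each cost 1):
  1. keep 'c'
  2. keep 'r'
  3. insert 'a'  (+1)
  4. substitute 'e' -> 'f'  (+1)
  5. substitute 'w' -> 't'  (+1)
Total edit operations: 3
Edit distance = 3


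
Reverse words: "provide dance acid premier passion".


Original: "provide dance acid premier passion"
Words (1..n): provide | dance | acid | premier | passion
Reversed (n..1): passion | premier | acid | dance | provide
Result = "passion premier acid dance provide"


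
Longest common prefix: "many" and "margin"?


Word 1: "many"
Word 2: "margin"
Comparing from start:
  Pos 0: 'm' == 'm'
  Pos 1: 'a' == 'a'
  Pos 2: 'n' != 'r' (stop)
LCP = "ma" (length 2)


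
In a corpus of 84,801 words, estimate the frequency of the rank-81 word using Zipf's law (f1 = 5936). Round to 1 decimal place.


Zipf's law: f(r) = f(1) / r
f(1) = 5936
f(81) = 5936 / 81
= 73.3 occurrences


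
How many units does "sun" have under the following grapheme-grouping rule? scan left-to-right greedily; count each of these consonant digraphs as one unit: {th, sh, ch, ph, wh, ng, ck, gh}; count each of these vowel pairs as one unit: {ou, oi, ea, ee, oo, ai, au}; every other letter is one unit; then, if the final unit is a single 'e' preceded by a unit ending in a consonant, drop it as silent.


Word: "sun" (3 letters)
Left-to-right scan:
  1. 's' (letter)
  2. 'u' (letter)
  3. 'n' (letter)
Units from scan: 3
Sound units = 3 units


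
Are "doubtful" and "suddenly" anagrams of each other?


Word 1: "doubtful" → sorted: bdflotuu
Word 2: "suddenly" → sorted: ddelnsuy
Same letters? bdflotuu != ddelnsuy
Anagram = No


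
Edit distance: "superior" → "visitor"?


Word 1: "superior" (length 8)
Word 2: "visitor" (length 7)
One optimal edit sequence (insert/delete/substitute each cost 1):
  1. delete 's'  (+1)
  2. substitute 'u' -> 'v'  (+1)
  3. substitute 'p' -> 'i'  (+1)
  4. substitute 'e' -> 's'  (+1)
  5. substitute 'r' -> 'i'  (+1)
  6. substitute 'i' -> 't'  (+1)
  7. keep 'o'
  8. keep 'r'
Total edit operations: 6
Edit distance = 6


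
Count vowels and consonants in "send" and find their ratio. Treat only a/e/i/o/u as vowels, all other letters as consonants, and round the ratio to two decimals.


Word: "send"
Vowels (a,e,i,o,u): 1
Consonants: 3
Ratio = 1/3
= 0.33


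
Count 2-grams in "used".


Word: "used" (length 4)
Number of 2-grams = length - 2 + 1 = 4 - 2 + 1
= 3


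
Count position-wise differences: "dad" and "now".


Comparing character by character (same length = 3):
  Pos 0: 'd' vs 'n' !=
  Pos 1: 'a' vs 'o' !=
  Pos 2: 'd' vs 'w' !=
Hamming distance = 3


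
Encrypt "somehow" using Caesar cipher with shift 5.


Word: "somehow"
Shift: 5
Each letter → (letter + shift) mod 26:
  's' (18) + 5 = 23 → 'x'
  'o' (14) + 5 = 19 → 't'
  'm' (12) + 5 = 17 → 'r'
  'e' (4) + 5 = 9 → 'j'
  'h' (7) + 5 = 12 → 'm'
  'o' (14) + 5 = 19 → 't'
  'w' (22) + 5 = 1 → 'b'
Result = "xtrjmtb"


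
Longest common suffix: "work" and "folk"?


Word 1: "work"
Word 2: "folk"
Comparing from end:
  Pos -1: 'k' == 'k'
  Pos -2: 'r' != 'l' (stop)
LCS = "k" (length 1)


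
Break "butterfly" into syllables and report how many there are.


Word: "butterfly"
Syllable breakdown: but | ter | fly
Counting: 3 parts
= 3 syllables


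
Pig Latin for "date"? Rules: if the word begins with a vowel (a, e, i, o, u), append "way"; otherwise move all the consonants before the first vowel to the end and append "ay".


Word: "date"
Starts with consonant(s) → move to end, add 'ay'
Consonant cluster: "d"
Pig Latin = "ateday"


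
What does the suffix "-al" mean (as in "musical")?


Suffix: -al
Example: musical (music + -al)
Meaning = relating to


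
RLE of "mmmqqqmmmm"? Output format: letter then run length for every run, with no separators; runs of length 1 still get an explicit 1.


String: "mmmqqqmmmm"
Scanning for consecutive runs:
  'm' x 3
  'q' x 3
  'm' x 4
RLE = "m3q3m4"


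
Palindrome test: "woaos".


Word: "woaos"
Reversed: "soaow"
Forward == Backward? woaos != soaow
Palindrome = No


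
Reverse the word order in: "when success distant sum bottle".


Original: "when success distant sum bottle"
Words (1..n): when | success | distant | sum | bottle
Reversed (n..1): bottle | sum | distant | success | when
Result = "bottle sum distant success when"


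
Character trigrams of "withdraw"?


Word: "withdraw" (length 8)
Number of trigrams = 8 - 3 + 1 = 6
  Position 0: "wit"
  Position 1: "ith"
  Position 2: "thd"
  Position 3: "hdr"
  Position 4: "dra"
  Position 5: "raw"
Trigrams = "wit", "ith", "thd", "hdr", "dra", "raw"


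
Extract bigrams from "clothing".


Word: "clothing" (length 8)
Number of bigrams = 8 - 2 + 1 = 7
  Position 0: "cl"
  Position 1: "lo"
  Position 2: "ot"
  Position 3: "th"
  Position 4: "hi"
  Position 5: "in"
  Position 6: "ng"
Bigrams = "cl", "lo", "ot", "th", "hi", "in", "ng"


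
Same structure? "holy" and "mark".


Pattern of "holy": [0, 1, 2, 3]
Pattern of "mark": [0, 1, 2, 3]
Patterns match
Same pattern = Yes


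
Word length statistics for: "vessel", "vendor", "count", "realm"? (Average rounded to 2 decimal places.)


Lengths: "vessel"=6, "vendor"=6, "count"=5, "realm"=5
Sum = 22, Count = 4
Average = 22/4 = 5.50
= avg=5.50, min=5, max=6


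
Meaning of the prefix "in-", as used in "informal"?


Prefix: in-
As in: informal -> in- + formal
Meaning = not / into


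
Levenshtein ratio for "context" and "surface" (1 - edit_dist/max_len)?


Word 1: "context" (length 7)
Word 2: "surface" (length 7)
One optimal edit sequence:
  1. substitute 'c' -> 's'  (+1)
  2. substitute 'o' -> 'u'  (+1)
  3. substitute 'n' -> 'r'  (+1)
  4. substitute 't' -> 'f'  (+1)
  5. substitute 'e' -> 'a'  (+1)
  6. substitute 'x' -> 'c'  (+1)
  7. substitute 't' -> 'e'  (+1)
Edit distance = 7
Max length = max(7, 7) = 7
Similarity = 1 - 7/7
= 0.0000


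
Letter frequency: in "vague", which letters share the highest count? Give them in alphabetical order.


Word: "vague"
Letter counts:
  'a': 1
  'e': 1
  'g': 1
  'u': 1
  'v': 1
Maximum count = 1
Most frequent = 'a', 'e', 'g', 'u', 'v' (1 time each)


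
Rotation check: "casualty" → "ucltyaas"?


Word: "casualty", Candidate: "ucltyaas"
Method: check if candidate is substring of word+word
"casualtycasualty" contains "ucltyaas"? No
Is rotation = No


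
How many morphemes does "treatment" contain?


Word: "treatment"
Morphemes: treat + -ment
Each morpheme carries meaning
= 2 morphemes


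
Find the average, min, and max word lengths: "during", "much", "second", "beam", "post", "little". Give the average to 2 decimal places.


Lengths: "during"=6, "much"=4, "second"=6, "beam"=4, "post"=4, "little"=6
Sum = 30, Count = 6
Average = 30/6 = 5.00
= avg=5.00, min=4, max=6


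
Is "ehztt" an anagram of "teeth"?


Word 1: "teeth" → sorted: eehtt
Word 2: "ehztt" → sorted: ehttz
Same letters? eehtt != ehttz
Anagram = No


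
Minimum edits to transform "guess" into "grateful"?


Word 1: "guess" (length 5)
Word 2: "grateful" (length 8)
One optimal edit sequence (insert/delete/substitute each cost 1):
  1. keep 'g'
  2. insert 'r'  (+1)
  3. insert 'a'  (+1)
  4. substitute 'u' -> 't'  (+1)
  5. keep 'e'
  6. insert 'f'  (+1)
  7. substitute 's' -> 'u'  (+1)
  8. substitute 's' -> 'l'  (+1)
Total edit operations: 6
Edit distance = 6


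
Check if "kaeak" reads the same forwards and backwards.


Word: "kaeak"
Reversed: "kaeak"
Forward == Backward? kaeak == kaeak
Palindrome = Yes


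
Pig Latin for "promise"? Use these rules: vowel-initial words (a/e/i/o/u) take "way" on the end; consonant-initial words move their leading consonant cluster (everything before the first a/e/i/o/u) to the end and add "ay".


Word: "promise"
Starts with consonant(s) → move to end, add 'ay'
Consonant cluster: "pr"
Pig Latin = "omisepray"


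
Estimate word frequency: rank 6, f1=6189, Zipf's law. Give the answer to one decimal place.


Zipf's law: f(r) = f(1) / r
f(1) = 6189
f(6) = 6189 / 6
= 1031.5 occurrences


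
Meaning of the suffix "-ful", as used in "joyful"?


Suffix: -ful
Example: joyful (joy + -ful)
Meaning = full of


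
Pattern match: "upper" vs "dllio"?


Pattern of "upper": [0, 1, 1, 2, 3]
Pattern of "dllio": [0, 1, 1, 2, 3]
Patterns match
Same pattern = Yes


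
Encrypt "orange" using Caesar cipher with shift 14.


Word: "orange"
Shift: 14
Each letter → (letter + shift) mod 26:
  'o' (14) + 14 = 2 → 'c'
  'r' (17) + 14 = 5 → 'f'
  'a' (0) + 14 = 14 → 'o'
  'n' (13) + 14 = 1 → 'b'
  'g' (6) + 14 = 20 → 'u'
  'e' (4) + 14 = 18 → 's'
Result = "cfobus"


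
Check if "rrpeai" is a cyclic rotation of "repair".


Word: "repair", Candidate: "rrpeai"
Method: check if candidate is substring of word+word
"repairrepair" contains "rrpeai"? No
Is rotation = No


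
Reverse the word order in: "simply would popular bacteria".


Original: "simply would popular bacteria"
Words (1..n): simply | would | popular | bacteria
Reversed (n..1): bacteria | popular | would | simply
Result = "bacteria popular would simply"


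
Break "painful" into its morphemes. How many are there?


Word: "painful"
Morphemes: pain + -ful
Each morpheme carries meaning
= 2 morphemes


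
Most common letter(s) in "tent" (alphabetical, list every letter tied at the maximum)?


Word: "tent"
Letter counts:
  'e': 1
  'n': 1
  't': 2
Maximum count = 2
Most frequent = 't' (2 times each)


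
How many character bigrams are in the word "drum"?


Word: "drum" (length 4)
Number of 2-grams = length - 2 + 1 = 4 - 2 + 1
= 3


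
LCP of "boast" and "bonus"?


Word 1: "boast"
Word 2: "bonus"
Comparing from start:
  Pos 0: 'b' == 'b'
  Pos 1: 'o' == 'o'
  Pos 2: 'a' != 'n' (stop)
LCP = "bo" (length 2)


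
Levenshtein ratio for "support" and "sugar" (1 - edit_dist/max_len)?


Word 1: "support" (length 7)
Word 2: "sugar" (length 5)
One optimal edit sequence:
  1. keep 's'
  2. keep 'u'
  3. delete 'p'  (+1)
  4. substitute 'p' -> 'g'  (+1)
  5. substitute 'o' -> 'a'  (+1)
  6. keep 'r'
  7. delete 't'  (+1)
Edit distance = 4
Max length = max(7, 5) = 7
Similarity = 1 - 4/7
= 0.4286


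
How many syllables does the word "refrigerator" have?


Word: "refrigerator"
Syllable breakdown: re | frig | er | a | tor
Counting: 5 parts
= 5 syllables


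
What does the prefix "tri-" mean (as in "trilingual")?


Prefix: tri-
As in: trilingual -> tri- + lingual
Meaning = three


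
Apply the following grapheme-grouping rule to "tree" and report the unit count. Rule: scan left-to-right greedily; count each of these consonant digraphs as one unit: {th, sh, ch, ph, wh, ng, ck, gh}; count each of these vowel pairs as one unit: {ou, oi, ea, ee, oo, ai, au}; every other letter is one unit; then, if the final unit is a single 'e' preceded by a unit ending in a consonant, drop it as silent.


Word: "tree" (4 letters)
Left-to-right scan:
  (1) 't' (letter)
  (2) 'r' (letter)
  (3) 'ee' (vowel-pair)
Units from scan: 3
Sound units = 3 units


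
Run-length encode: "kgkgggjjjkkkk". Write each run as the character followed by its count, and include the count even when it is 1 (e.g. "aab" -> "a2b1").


String: "kgkgggjjjkkkk"
Scanning for consecutive runs:
  'k' x 1
  'g' x 1
  'k' x 1
  'g' x 3
  'j' x 3
  'k' x 4
RLE = "k1g1k1g3j3k4"


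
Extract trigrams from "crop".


Word: "crop" (length 4)
Number of trigrams = 4 - 3 + 1 = 2
  Position 0: "cro"
  Position 1: "rop"
Trigrams = "cro", "rop"


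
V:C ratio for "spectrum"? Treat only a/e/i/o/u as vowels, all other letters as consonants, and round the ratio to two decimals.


Word: "spectrum"
Vowels (a,e,i,o,u): 2
Consonants: 6
Ratio = 2/6
= 0.33


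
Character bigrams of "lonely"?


Word: "lonely" (length 6)
Number of bigrams = 6 - 2 + 1 = 5
  Position 0: "lo"
  Position 1: "on"
  Position 2: "ne"
  Position 3: "el"
  Position 4: "ly"
Bigrams = "lo", "on", "ne", "el", "ly"


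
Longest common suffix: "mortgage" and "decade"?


Word 1: "mortgage"
Word 2: "decade"
Comparing from end:
  Pos -1: 'e' == 'e'
  Pos -2: 'g' != 'd' (stop)
LCS = "e" (length 1)


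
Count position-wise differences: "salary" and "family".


Comparing character by character (same length = 6):
  Pos 0: 's' vs 'f' !=
  Pos 1: 'a' vs 'a' =
  Pos 2: 'l' vs 'm' !=
  Pos 3: 'a' vs 'i' !=
  Pos 4: 'r' vs 'l' !=
  Pos 5: 'y' vs 'y' =
Hamming distance = 4


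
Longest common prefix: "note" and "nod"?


Word 1: "note"
Word 2: "nod"
Comparing from start:
  Pos 0: 'n' == 'n'
  Pos 1: 'o' == 'o'
  Pos 2: 't' != 'd' (stop)
LCP = "no" (length 2)


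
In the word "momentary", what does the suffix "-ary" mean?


Suffix: -ary
Example: momentary = moment + -ary
Meaning = relating to


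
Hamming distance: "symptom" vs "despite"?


Comparing character by character (same length = 7):
  Pos 0: 's' vs 'd' !=
  Pos 1: 'y' vs 'e' !=
  Pos 2: 'm' vs 's' !=
  Pos 3: 'p' vs 'p' =
  Pos 4: 't' vs 'i' !=
  Pos 5: 'o' vs 't' !=
  Pos 6: 'm' vs 'e' !=
Hamming distance = 6


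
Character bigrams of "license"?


Word: "license" (length 7)
Number of bigrams = 7 - 2 + 1 = 6
  Position 0: "li"
  Position 1: "ic"
  Position 2: "ce"
  Position 3: "en"
  Position 4: "ns"
  Position 5: "se"
Bigrams = "li", "ic", "ce", "en", "ns", "se"


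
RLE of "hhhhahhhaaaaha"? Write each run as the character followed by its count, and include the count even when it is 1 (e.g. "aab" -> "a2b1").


String: "hhhhahhhaaaaha"
Scanning for consecutive runs:
  'h' x 4
  'a' x 1
  'h' x 3
  'a' x 4
  'h' x 1
  'a' x 1
RLE = "h4a1h3a4h1a1"


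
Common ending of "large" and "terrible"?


Word 1: "large"
Word 2: "terrible"
Comparing from end:
  Pos -1: 'e' == 'e'
  Pos -2: 'g' != 'l' (stop)
LCS = "e" (length 1)


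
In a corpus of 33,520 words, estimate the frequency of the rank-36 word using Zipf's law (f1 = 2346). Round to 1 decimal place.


Zipf's law: f(r) = f(1) / r
f(1) = 2346
f(36) = 2346 / 36
= 65.2 occurrences


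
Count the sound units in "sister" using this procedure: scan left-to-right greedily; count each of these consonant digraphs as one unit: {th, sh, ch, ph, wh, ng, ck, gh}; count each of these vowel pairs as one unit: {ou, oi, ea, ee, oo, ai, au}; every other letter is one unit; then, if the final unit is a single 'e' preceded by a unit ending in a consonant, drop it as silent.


Word: "sister" (6 letters)
Left-to-right scan:
  1. 's' (letter)
  2. 'i' (letter)
  3. 's' (letter)
  4. 't' (letter)
  5. 'e' (letter)
  6. 'r' (letter)
Units from scan: 6
Sound units = 6 units


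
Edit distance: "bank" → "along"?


Word 1: "bank" (length 4)
Word 2: "along" (length 5)
One optimal edit sequence (insert/delete/substitute each cost 1):
  1. insert 'a'  (+1)
  2. substitute 'b' -> 'l'  (+1)
  3. substitute 'a' -> 'o'  (+1)
  4. keep 'n'
  5. substitute 'k' -> 'g'  (+1)
Total edit operations: 4
Edit distance = 4


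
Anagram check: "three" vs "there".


Word 1: "three" → sorted: eehrt
Word 2: "there" → sorted: eehrt
Same letters? eehrt == eehrt
Anagram = Yes


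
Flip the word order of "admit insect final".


Original: "admit insect final"
Words (1..n): admit | insect | final
Reversed (n..1): final | insect | admit
Result = "final insect admit"


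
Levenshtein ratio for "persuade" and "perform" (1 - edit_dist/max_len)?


Word 1: "persuade" (length 8)
Word 2: "perform" (length 7)
One optimal edit sequence:
  1. keep 'p'
  2. keep 'e'
  3. keep 'r'
  4. delete 's'  (+1)
  5. substitute 'u' -> 'f'  (+1)
  6. substitute 'a' -> 'o'  (+1)
  7. substitute 'd' -> 'r'  (+1)
  8. substitute 'e' -> 'm'  (+1)
Edit distance = 5
Max length = max(8, 7) = 8
Similarity = 1 - 5/8
= 0.3750


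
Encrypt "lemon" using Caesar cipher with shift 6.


Word: "lemon"
Shift: 6
Each letter → (letter + shift) mod 26:
  'l' (11) + 6 = 17 → 'r'
  'e' (4) + 6 = 10 → 'k'
  'm' (12) + 6 = 18 → 's'
  'o' (14) + 6 = 20 → 'u'
  'n' (13) + 6 = 19 → 't'
Result = "rksut"


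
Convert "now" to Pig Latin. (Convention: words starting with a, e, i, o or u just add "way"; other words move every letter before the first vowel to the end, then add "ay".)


Word: "now"
Starts with consonant(s) → move to end, add 'ay'
Consonant cluster: "n"
Pig Latin = "ownay"


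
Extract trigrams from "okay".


Word: "okay" (length 4)
Number of trigrams = 4 - 3 + 1 = 2
  Position 0: "oka"
  Position 1: "kay"
Trigrams = "oka", "kay"


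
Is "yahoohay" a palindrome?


Word: "yahoohay"
Reversed: "yahoohay"
Forward == Backward? yahoohay == yahoohay
Palindrome = Yes


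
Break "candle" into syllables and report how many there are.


Word: "candle"
Syllable breakdown: can / dle
Counting: 2 parts
= 2 syllables


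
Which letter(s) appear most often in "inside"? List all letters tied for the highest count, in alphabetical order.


Word: "inside"
Letter counts:
  'd': 1
  'e': 1
  'i': 2
  'n': 1
  's': 1
Maximum count = 2
Most frequent = 'i' (2 times each)


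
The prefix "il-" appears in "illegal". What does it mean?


Prefix: il-
Example: illegal (il- + legal)
Meaning = not


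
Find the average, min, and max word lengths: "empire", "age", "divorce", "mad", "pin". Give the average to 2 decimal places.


Lengths: "empire"=6, "age"=3, "divorce"=7, "mad"=3, "pin"=3
Sum = 22, Count = 5
Average = 22/5 = 4.40
= avg=4.40, min=3, max=7


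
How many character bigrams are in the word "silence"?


Word: "silence" (length 7)
Number of 2-grams = length - 2 + 1 = 7 - 2 + 1
= 6


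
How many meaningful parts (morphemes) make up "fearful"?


Word: "fearful"
Morphemes: fear + -ful
Each morpheme carries meaning
= 2 morphemes


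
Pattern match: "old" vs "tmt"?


Pattern of "old": [0, 1, 2]
Pattern of "tmt": [0, 1, 0]
Patterns do not match
Same pattern = No


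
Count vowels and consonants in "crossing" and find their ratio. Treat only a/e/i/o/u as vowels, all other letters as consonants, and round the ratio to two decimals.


Word: "crossing"
Vowels (a,e,i,o,u): 2
Consonants: 6
Ratio = 2/6
= 0.33


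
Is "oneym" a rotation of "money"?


Word: "money", Candidate: "oneym"
Method: check if candidate is substring of word+word
"moneymoney" contains "oneym"? Yes
Is rotation = Yes


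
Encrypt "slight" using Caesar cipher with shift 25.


Word: "slight"
Shift: 25
Each letter → (letter + shift) mod 26:
  's' (18) + 25 = 17 → 'r'
  'l' (11) + 25 = 10 → 'k'
  'i' (8) + 25 = 7 → 'h'
  'g' (6) + 25 = 5 → 'f'
  'h' (7) + 25 = 6 → 'g'
  't' (19) + 25 = 18 → 's'
Result = "rkhfgs"


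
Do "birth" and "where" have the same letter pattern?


Pattern of "birth": [0, 1, 2, 3, 4]
Pattern of "where": [0, 1, 2, 3, 2]
Patterns do not match
Same pattern = No


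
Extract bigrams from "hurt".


Word: "hurt" (length 4)
Number of bigrams = 4 - 2 + 1 = 3
  Position 0: "hu"
  Position 1: "ur"
  Position 2: "rt"
Bigrams = "hu", "ur", "rt"


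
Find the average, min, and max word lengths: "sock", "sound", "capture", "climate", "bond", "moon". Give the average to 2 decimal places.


Lengths: "sock"=4, "sound"=5, "capture"=7, "climate"=7, "bond"=4, "moon"=4
Sum = 31, Count = 6
Average = 31/6 = 5.17
= avg=5.17, min=4, max=7


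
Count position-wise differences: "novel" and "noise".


Comparing character by character (same length = 5):
  Pos 0: 'n' vs 'n' =
  Pos 1: 'o' vs 'o' =
  Pos 2: 'v' vs 'i' !=
  Pos 3: 'e' vs 's' !=
  Pos 4: 'l' vs 'e' !=
Hamming distance = 3


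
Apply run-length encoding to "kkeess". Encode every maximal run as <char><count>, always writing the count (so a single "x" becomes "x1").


String: "kkeess"
Scanning for consecutive runs:
  'k' x 2
  'e' x 2
  's' x 2
RLE = "k2e2s2"


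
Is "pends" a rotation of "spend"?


Word: "spend", Candidate: "pends"
Method: check if candidate is substring of word+word
"spendspend" contains "pends"? Yes
Is rotation = Yes


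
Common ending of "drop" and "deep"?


Word 1: "drop"
Word 2: "deep"
Comparing from end:
  Pos -1: 'p' == 'p'
  Pos -2: 'o' != 'e' (stop)
LCS = "p" (length 1)


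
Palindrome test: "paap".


Word: "paap"
Reversed: "paap"
Forward == Backward? paap == paap
Palindrome = Yes


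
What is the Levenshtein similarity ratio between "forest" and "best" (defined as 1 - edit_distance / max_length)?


Word 1: "forest" (length 6)
Word 2: "best" (length 4)
One optimal edit sequence:
  1. delete 'f'  (+1)
  2. delete 'o'  (+1)
  3. substitute 'r' -> 'b'  (+1)
  4. keep 'e'
  5. keep 's'
  6. keep 't'
Edit distance = 3
Max length = max(6, 4) = 6
Similarity = 1 - 3/6
= 0.5000


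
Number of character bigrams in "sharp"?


Word: "sharp" (length 5)
Number of 2-grams = length - 2 + 1 = 5 - 2 + 1
= 4


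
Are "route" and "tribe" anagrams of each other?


Word 1: "route" → sorted: eortu
Word 2: "tribe" → sorted: beirt
Same letters? eortu != beirt
Anagram = No


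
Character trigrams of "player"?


Word: "player" (length 6)
Number of trigrams = 6 - 3 + 1 = 4
  Position 0: "pla"
  Position 1: "lay"
  Position 2: "aye"
  Position 3: "yer"
Trigrams = "pla", "lay", "aye", "yer"


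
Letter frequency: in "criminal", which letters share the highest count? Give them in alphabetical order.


Word: "criminal"
Letter counts:
  'a': 1
  'c': 1
  'i': 2
  'l': 1
  'm': 1
  'n': 1
  'r': 1
Maximum count = 2
Most frequent = 'i' (2 times each)


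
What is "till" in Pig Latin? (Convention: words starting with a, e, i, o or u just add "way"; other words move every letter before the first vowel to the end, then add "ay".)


Word: "till"
Starts with consonant(s) → move to end, add 'ay'
Consonant cluster: "t"
Pig Latin = "illtay"


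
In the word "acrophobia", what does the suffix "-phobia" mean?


Suffix: -phobia
Example: acrophobia = acro- + -phobia
Meaning = fear of


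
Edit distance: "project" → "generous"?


Word 1: "project" (length 7)
Word 2: "generous" (length 8)
One optimal edit sequence (insert/delete/substitute each cost 1):
  1. insert 'g'  (+1)
  2. substitute 'p' -> 'e'  (+1)
  3. substitute 'r' -> 'n'  (+1)
  4. substitute 'o' -> 'e'  (+1)
  5. substitute 'j' -> 'r'  (+1)
  6. substitute 'e' -> 'o'  (+1)
  7. substitute 'c' -> 'u'  (+1)
  8. substitute 't' -> 's'  (+1)
Total edit operations: 8
Edit distance = 8


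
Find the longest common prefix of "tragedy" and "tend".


Word 1: "tragedy"
Word 2: "tend"
Comparing from start:
  Pos 0: 't' == 't'
  Pos 1: 'r' != 'e' (stop)
LCP = "t" (length 1)


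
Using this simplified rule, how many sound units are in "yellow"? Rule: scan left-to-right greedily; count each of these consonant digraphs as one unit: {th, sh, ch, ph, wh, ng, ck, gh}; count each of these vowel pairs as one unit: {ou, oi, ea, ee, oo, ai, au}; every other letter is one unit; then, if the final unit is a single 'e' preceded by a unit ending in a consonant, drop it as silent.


Word: "yellow" (6 letters)
Left-to-right scan:
  (1) 'y' (letter)
  (2) 'e' (letter)
  (3) 'l' (letter)
  (4) 'l' (letter)
  (5) 'o' (letter)
  (6) 'w' (letter)
Units from scan: 6
Sound units = 6 units


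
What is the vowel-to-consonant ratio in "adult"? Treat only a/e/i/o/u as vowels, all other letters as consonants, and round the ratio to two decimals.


Word: "adult"
Vowels (a,e,i,o,u): 2
Consonants: 3
Ratio = 2/3
= 0.67


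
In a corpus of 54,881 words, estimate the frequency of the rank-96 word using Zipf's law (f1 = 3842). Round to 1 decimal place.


Zipf's law: f(r) = f(1) / r
f(1) = 3842
f(96) = 3842 / 96
= 40.0 occurrences


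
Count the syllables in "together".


Word: "together"
Syllable breakdown: to · geth · er
Counting: 3 parts
= 3 syllables


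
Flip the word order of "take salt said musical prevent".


Original: "take salt said musical prevent"
Words (1..n): take | salt | said | musical | prevent
Reversed (n..1): prevent | musical | said | salt | take
Result = "prevent musical said salt take"


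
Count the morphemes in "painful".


Word: "painful"
Morphemes: pain | -ful
Each morpheme carries meaning
= 2 morphemes


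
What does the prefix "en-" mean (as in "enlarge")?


Prefix: en-
Example: enlarge = en- + large
Meaning = cause to / put into


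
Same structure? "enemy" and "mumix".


Pattern of "enemy": [0, 1, 0, 2, 3]
Pattern of "mumix": [0, 1, 0, 2, 3]
Patterns match
Same pattern = Yes


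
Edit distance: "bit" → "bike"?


Word 1: "bit" (length 3)
Word 2: "bike" (length 4)
One optimal edit sequence (insert/delete/substitute each cost 1):
  1. keep 'b'
  2. keep 'i'
  3. insert 'k'  (+1)
  4. substitute 't' -> 'e'  (+1)
Total edit operations: 2
Edit distance = 2


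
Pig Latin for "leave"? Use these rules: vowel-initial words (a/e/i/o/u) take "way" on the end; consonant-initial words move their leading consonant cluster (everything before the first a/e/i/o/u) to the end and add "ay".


Word: "leave"
Starts with consonant(s) → move to end, add 'ay'
Consonant cluster: "l"
Pig Latin = "eavelay"


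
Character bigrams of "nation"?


Word: "nation" (length 6)
Number of bigrams = 6 - 2 + 1 = 5
  Position 0: "na"
  Position 1: "at"
  Position 2: "ti"
  Position 3: "io"
  Position 4: "on"
Bigrams = "na", "at", "ti", "io", "on"


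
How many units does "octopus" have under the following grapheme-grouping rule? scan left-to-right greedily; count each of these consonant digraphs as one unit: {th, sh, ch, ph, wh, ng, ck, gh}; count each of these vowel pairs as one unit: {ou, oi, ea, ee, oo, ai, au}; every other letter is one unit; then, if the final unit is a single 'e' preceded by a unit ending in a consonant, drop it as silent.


Word: "octopus" (7 letters)
Left-to-right scan:
  [1] 'o' (letter)
  [2] 'c' (letter)
  [3] 't' (letter)
  [4] 'o' (letter)
  [5] 'p' (letter)
  [6] 'u' (letter)
  [7] 's' (letter)
Units from scan: 7
Sound units = 7 units


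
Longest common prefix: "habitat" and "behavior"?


Word 1: "habitat"
Word 2: "behavior"
Comparing from start:
  Pos 0: 'h' != 'b' (stop)
LCP = "" (length 0)


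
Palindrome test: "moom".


Word: "moom"
Reversed: "moom"
Forward == Backward? moom == moom
Palindrome = Yes


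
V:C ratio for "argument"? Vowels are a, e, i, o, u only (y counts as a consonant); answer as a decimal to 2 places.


Word: "argument"
Vowels (a,e,i,o,u): 3
Consonants: 5
Ratio = 3/5
= 0.60


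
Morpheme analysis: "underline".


Word: "underline"
Morphemes: under- / line
Each morpheme carries meaning
= 2 morphemes


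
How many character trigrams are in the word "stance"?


Word: "stance" (length 6)
Number of 3-grams = length - 3 + 1 = 6 - 3 + 1
= 4


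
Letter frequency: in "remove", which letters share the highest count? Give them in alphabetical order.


Word: "remove"
Letter counts:
  'e': 2
  'm': 1
  'o': 1
  'r': 1
  'v': 1
Maximum count = 2
Most frequent = 'e' (2 times each)


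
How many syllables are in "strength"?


Word: "strength"
Syllable breakdown: strength
Counting: 1 part
= 1 syllable


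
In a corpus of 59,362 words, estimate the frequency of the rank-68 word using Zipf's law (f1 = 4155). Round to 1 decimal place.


Zipf's law: f(r) = f(1) / r
f(1) = 4155
f(68) = 4155 / 68
= 61.1 occurrences


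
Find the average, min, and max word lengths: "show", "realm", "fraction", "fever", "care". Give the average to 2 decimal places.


Lengths: "show"=4, "realm"=5, "fraction"=8, "fever"=5, "care"=4
Sum = 26, Count = 5
Average = 26/5 = 5.20
= avg=5.20, min=4, max=8


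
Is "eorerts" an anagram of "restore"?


Word 1: "restore" → sorted: eeorrst
Word 2: "eorerts" → sorted: eeorrst
Same letters? eeorrst == eeorrst
Anagram = Yes


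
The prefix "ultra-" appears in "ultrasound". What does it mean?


Prefix: ultra-
As in: ultrasound -> ultra- + sound
Meaning = beyond


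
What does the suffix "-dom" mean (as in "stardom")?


Suffix: -dom
Example: stardom = star + -dom
Meaning = state / realm


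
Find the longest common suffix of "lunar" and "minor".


Word 1: "lunar"
Word 2: "minor"
Comparing from end:
  Pos -1: 'r' == 'r'
  Pos -2: 'a' != 'o' (stop)
LCS = "r" (length 1)


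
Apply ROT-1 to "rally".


Word: "rally"
Shift: 1
Each letter → (letter + shift) mod 26:
  'r' (17) + 1 = 18 → 's'
  'a' (0) + 1 = 1 → 'b'
  'l' (11) + 1 = 12 → 'm'
  'l' (11) + 1 = 12 → 'm'
  'y' (24) + 1 = 25 → 'z'
Result = "sbmmz"
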